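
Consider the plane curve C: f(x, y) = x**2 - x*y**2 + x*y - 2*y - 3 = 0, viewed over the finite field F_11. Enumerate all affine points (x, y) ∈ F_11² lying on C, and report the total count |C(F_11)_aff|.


Affine F_11-points: {(0, 4), (1, 4), (1, 6), (4, 1), (4, 5), (5, 0), (5, 5), (6, 0), (6, 8), (7, 1), (7, 6)}; count = 11.

For each of the 121 pairs (x, y) ∈ F_11², evaluate f(x, y) mod 11. Record the zeros.
  x = 0: [0↦8, 1↦6, 2↦4, 3↦2, 4↦0, 5↦9, 6↦7, 7↦5, 8↦3, 9↦1, 10↦10]  zeros at y ∈ {4}
  x = 1: [0↦9, 1↦7, 2↦3, 3↦8, 4↦0, 5↦1, 6↦0, 7↦8, 8↦3, 9↦7, 10↦9]  zeros at y ∈ {4, 6}
  x = 2: [0↦1, 1↦10, 2↦4, 3↦5, 4↦2, 5↦6, 6↦6, 7↦2, 8↦5, 9↦4, 10↦10]  zeros at y ∈ ∅
  x = 3: [0↦6, 1↦4, 2↦7, 3↦4, 4↦6, 5↦2, 6↦3, 7↦9, 8↦9, 9↦3, 10↦2]  zeros at y ∈ ∅
  x = 4: [0↦2, 1↦0, 2↦1, 3↦5, 4↦1, 5↦0, 6↦2, 7↦7, 8↦4, 9↦4, 10↦7]  zeros at y ∈ {1, 5}
  x = 5: [0↦0, 1↦9, 2↦8, 3↦8, 4↦9, 5↦0, 6↦3, 7↦7, 8↦1, 9↦7, 10↦3]  zeros at y ∈ {0, 5}
  x = 6: [0↦0, 1↦9, 2↦6, 3↦2, 4↦8, 5↦2, 6↦6, 7↦9, 8↦0, 9↦1, 10↦1]  zeros at y ∈ {0, 8}
  x = 7: [0↦2, 1↦0, 2↦6, 3↦9, 4↦9, 5↦6, 6↦0, 7↦2, 8↦1, 9↦8, 10↦1]  zeros at y ∈ {1, 6}
  x = 8: [0↦6, 1↦4, 2↦8, 3↦7, 4↦1, 5↦1, 6↦7, 7↦8, 8↦4, 9↦6, 10↦3]  zeros at y ∈ ∅
  x = 9: [0↦1, 1↦10, 2↦1, 3↦7, 4↦6, 5↦9, 6↦5, 7↦5, 8↦9, 9↦6, 10↦7]  zeros at y ∈ ∅
  x = 10: [0↦9, 1↦7, 2↦7, 3↦9, 4↦2, 5↦8, 6↦5, 7↦4, 8↦5, 9↦8, 10↦2]  zeros at y ∈ ∅
Collecting zeros: affine points = {(0, 4), (1, 4), (1, 6), (4, 1), (4, 5), (5, 0), (5, 5), (6, 0), (6, 8), (7, 1), (7, 6)}.
Total count |C(F_11)_aff| = 11.


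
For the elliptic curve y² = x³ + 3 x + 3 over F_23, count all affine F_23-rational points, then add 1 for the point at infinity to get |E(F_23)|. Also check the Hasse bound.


Affine points = {(0, 7), (0, 16), (3, 4), (3, 19), (9, 0), (13, 10), (13, 13), (14, 11), (14, 12), (18, 1), (18, 22), (20, 6), (20, 17), (21, 9), (21, 14)}; affine count = 15; |E(F_23)| = 16.

Discriminant check: Δ ∝ 4a³ + 27b² = 4·3³ + 27·3² = 4·27 + 27·9 ≡ 6 (mod 23). Nonzero ⇒ E is nonsingular.
For each x ∈ F_23, compute rhs = x³ + 3·x + 3 mod 23, then count y ∈ F_23 with y² ≡ rhs.
  x = 0: rhs = 3, matching y values: 7, 16 (2 points).
  x = 1: rhs = 7, matching y values: none (0 points).
  x = 2: rhs = 17, matching y values: none (0 points).
  x = 3: rhs = 16, matching y values: 4, 19 (2 points).
  x = 4: rhs = 10, matching y values: none (0 points).
  x = 5: rhs = 5, matching y values: none (0 points).
  x = 6: rhs = 7, matching y values: none (0 points).
  x = 7: rhs = 22, matching y values: none (0 points).
  x = 8: rhs = 10, matching y values: none (0 points).
  x = 9: rhs = 0, matching y values: 0 (1 points).
  x = 10: rhs = 21, matching y values: none (0 points).
  x = 11: rhs = 10, matching y values: none (0 points).
  x = 12: rhs = 19, matching y values: none (0 points).
  x = 13: rhs = 8, matching y values: 10, 13 (2 points).
  x = 14: rhs = 6, matching y values: 11, 12 (2 points).
  x = 15: rhs = 19, matching y values: none (0 points).
  x = 16: rhs = 7, matching y values: none (0 points).
  x = 17: rhs = 22, matching y values: none (0 points).
  x = 18: rhs = 1, matching y values: 1, 22 (2 points).
  x = 19: rhs = 19, matching y values: none (0 points).
  x = 20: rhs = 13, matching y values: 6, 17 (2 points).
  x = 21: rhs = 12, matching y values: 9, 14 (2 points).
  x = 22: rhs = 22, matching y values: none (0 points).
Total affine count: 15.
Full point count |E(F_23)| = 15 + 1 = 16.
Hasse bound: |16 − (23+1)| = |-8| = 8 ≤ 2√23 ≈ 9.5917 ✓.


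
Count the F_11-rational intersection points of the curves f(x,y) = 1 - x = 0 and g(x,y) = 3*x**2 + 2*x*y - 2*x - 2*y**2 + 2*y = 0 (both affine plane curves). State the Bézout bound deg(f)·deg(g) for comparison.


Common zeros: ∅; count = 0; Bézout bound = 2.

deg(f) = 1, deg(g) = 2, so Bézout bound = 2.
Scan x ∈ F_11. For each x, list the y ∈ F_11 with f(x, y) ≡ 0 and those with g(x, y) ≡ 0 (mod 11); the common zeros in that column are the intersection.
  x = 0: f ≡ 0 at y ∈ ∅; g ≡ 0 at y ∈ {0, 1}; common: ∅.
  x = 1: f ≡ 0 at y ∈ {0, 1, 2, 3, 4, 5, 6, 7, 8, 9, 10}; g ≡ 0 at y ∈ ∅; common: ∅.
  x = 2: f ≡ 0 at y ∈ ∅; g ≡ 0 at y ∈ {4, 10}; common: ∅.
  x = 3: f ≡ 0 at y ∈ ∅; g ≡ 0 at y ∈ {5, 10}; common: ∅.
  x = 4: f ≡ 0 at y ∈ ∅; g ≡ 0 at y ∈ ∅; common: ∅.
  x = 5: f ≡ 0 at y ∈ ∅; g ≡ 0 at y ∈ {8, 9}; common: ∅.
  x = 6: f ≡ 0 at y ∈ ∅; g ≡ 0 at y ∈ ∅; common: ∅.
  x = 7: f ≡ 0 at y ∈ ∅; g ≡ 0 at y ∈ {4}; common: ∅.
  x = 8: f ≡ 0 at y ∈ ∅; g ≡ 0 at y ∈ {0, 9}; common: ∅.
  x = 9: f ≡ 0 at y ∈ ∅; g ≡ 0 at y ∈ {5}; common: ∅.
  x = 10: f ≡ 0 at y ∈ ∅; g ≡ 0 at y ∈ ∅; common: ∅.
Collecting: common zeros = ∅, so the count is 0.
Comparison with the Bézout bound: 0 ≤ 2 = deg(f)·deg(g), as expected for curves with no common component (the affine F_11-count falls short of the bound because intersections may lie at infinity, over extension fields, or carry multiplicity).


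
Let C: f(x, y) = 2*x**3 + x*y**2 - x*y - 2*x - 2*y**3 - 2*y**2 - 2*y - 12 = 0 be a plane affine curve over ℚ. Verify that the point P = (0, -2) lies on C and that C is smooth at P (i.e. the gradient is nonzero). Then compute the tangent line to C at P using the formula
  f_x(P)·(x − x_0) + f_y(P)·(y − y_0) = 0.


Tangent line at P: 4*x - 18*y - 36 = 0.

Step 1: f(0, -2) = 0, so P lies on C.
Step 2: partial derivatives
  f_x(x, y) = 6*x**2 + y**2 - y - 2, f_y(x, y) = 2*x*y - x - 6*y**2 - 4*y - 2.
  f_x(P) = 4, f_y(P) = -18 (gradient nonzero, so P is smooth).
Step 3: tangent line at P: 4·(x − 0) + -18·(y − -2) = 0.
Expanding: 4*x - 18*y - 36 = 0.


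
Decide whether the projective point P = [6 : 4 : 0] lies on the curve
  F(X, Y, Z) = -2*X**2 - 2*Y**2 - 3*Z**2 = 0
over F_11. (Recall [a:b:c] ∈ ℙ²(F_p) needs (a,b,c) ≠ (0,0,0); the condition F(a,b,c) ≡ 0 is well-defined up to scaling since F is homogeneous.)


F(6,4,0) ≡ 6 (mod 11); P is NOT on the curve.

Evaluate F(6, 4, 0) term-by-term (mod 11).
  -2*X**2 ↦ -2·36·1·1 = -72
  -2*Y**2 ↦ -2·1·16·1 = -32
  -3*Z**2 ↦ -3·1·1·0 = 0
Sum: F(6, 4, 0) = (-72) + (-32) + (0) = -104.
Reducing mod 11: -104 ≡ 6 (mod 11).
Since F(a, b, c) ≡ 6 ≠ 0 (mod 11), P does NOT lie on the curve.


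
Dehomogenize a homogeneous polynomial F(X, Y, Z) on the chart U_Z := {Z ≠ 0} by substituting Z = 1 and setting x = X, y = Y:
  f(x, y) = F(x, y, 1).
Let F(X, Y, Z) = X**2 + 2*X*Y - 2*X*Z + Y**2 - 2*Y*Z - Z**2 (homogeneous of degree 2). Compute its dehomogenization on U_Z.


f(x, y) = x**2 + 2*x*y - 2*x + y**2 - 2*y - 1

On U_Z we set Z = 1. Each monomial c·X^i·Y^j·Z^k in F becomes c·x^i·y^j·1^k = c·x^i·y^j.
Substituting Z = 1: F(X, Y, 1) = x**2 + 2*x*y - 2*x + y**2 - 2*y - 1.
Note: deg(f) ≤ deg(F) = 2; strict inequality happens when F is divisible by Z (lost terms).


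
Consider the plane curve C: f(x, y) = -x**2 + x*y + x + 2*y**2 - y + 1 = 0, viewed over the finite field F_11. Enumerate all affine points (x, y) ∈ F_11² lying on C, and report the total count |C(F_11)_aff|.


Affine F_11-points: {(0, 8), (0, 9), (1, 4), (1, 7), (2, 6), (2, 10), (3, 5), (4, 0), (4, 4), (5, 3), (5, 6), (6, 1), (6, 2), (7, 1), (7, 7), (8, 0), (8, 2), (9, 8), (9, 10), (10, 3), (10, 9)}; count = 21.

For each of the 121 pairs (x, y) ∈ F_11², evaluate f(x, y) mod 11. Record the zeros.
  x = 0: [0↦1, 1↦2, 2↦7, 3↦5, 4↦7, 5↦2, 6↦1, 7↦4, 8↦0, 9↦0, 10↦4]  zeros at y ∈ {8, 9}
  x = 1: [0↦1, 1↦3, 2↦9, 3↦8, 4↦0, 5↦7, 6↦7, 7↦0, 8↦8, 9↦9, 10↦3]  zeros at y ∈ {4, 7}
  x = 2: [0↦10, 1↦2, 2↦9, 3↦9, 4↦2, 5↦10, 6↦0, 7↦5, 8↦3, 9↦5, 10↦0]  zeros at y ∈ {6, 10}
  x = 3: [0↦6, 1↦10, 2↦7, 3↦8, 4↦2, 5↦0, 6↦2, 7↦8, 8↦7, 9↦10, 10↦6]  zeros at y ∈ {5}
  x = 4: [0↦0, 1↦5, 2↦3, 3↦5, 4↦0, 5↦10, 6↦2, 7↦9, 8↦9, 9↦2, 10↦10]  zeros at y ∈ {0, 4}
  x = 5: [0↦3, 1↦9, 2↦8, 3↦0, 4↦7, 5↦7, 6↦0, 7↦8, 8↦9, 9↦3, 10↦1]  zeros at y ∈ {3, 6}
  x = 6: [0↦4, 1↦0, 2↦0, 3↦4, 4↦1, 5↦2, 6↦7, 7↦5, 8↦7, 9↦2, 10↦1]  zeros at y ∈ {1, 2}
  x = 7: [0↦3, 1↦0, 2↦1, 3↦6, 4↦4, 5↦6, 6↦1, 7↦0, 8↦3, 9↦10, 10↦10]  zeros at y ∈ {1, 7}
  x = 8: [0↦0, 1↦9, 2↦0, 3↦6, 4↦5, 5↦8, 6↦4, 7↦4, 8↦8, 9↦5, 10↦6]  zeros at y ∈ {0, 2}
  x = 9: [0↦6, 1↦5, 2↦8, 3↦4, 4↦4, 5↦8, 6↦5, 7↦6, 8↦0, 9↦9, 10↦0]  zeros at y ∈ {8, 10}
  x = 10: [0↦10, 1↦10, 2↦3, 3↦0, 4↦1, 5↦6, 6↦4, 7↦6, 8↦1, 9↦0, 10↦3]  zeros at y ∈ {3, 9}
Collecting zeros: affine points = {(0, 8), (0, 9), (1, 4), (1, 7), (2, 6), (2, 10), (3, 5), (4, 0), (4, 4), (5, 3), (5, 6), (6, 1), (6, 2), (7, 1), (7, 7), (8, 0), (8, 2), (9, 8), (9, 10), (10, 3), (10, 9)}.
Total count |C(F_11)_aff| = 21.


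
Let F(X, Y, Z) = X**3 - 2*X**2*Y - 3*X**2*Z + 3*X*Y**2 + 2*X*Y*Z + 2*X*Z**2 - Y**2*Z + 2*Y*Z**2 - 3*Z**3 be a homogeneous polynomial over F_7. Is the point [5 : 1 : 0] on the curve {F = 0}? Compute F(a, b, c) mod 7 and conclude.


F(5,1,0) ≡ 6 (mod 7); P is NOT on the curve.

Evaluate F(5, 1, 0) term-by-term (mod 7).
  X**3 ↦ 1·125·1·1 = 125
  -2*X**2*Y ↦ -2·25·1·1 = -50
  -3*X**2*Z ↦ -3·25·1·0 = 0
  3*X*Y**2 ↦ 3·5·1·1 = 15
  2*X*Y*Z ↦ 2·5·1·0 = 0
  2*X*Z**2 ↦ 2·5·1·0 = 0
  -Y**2*Z ↦ -1·1·1·0 = 0
  2*Y*Z**2 ↦ 2·1·1·0 = 0
  -3*Z**3 ↦ -3·1·1·0 = 0
Sum: F(5, 1, 0) = (125) + (-50) + (0) + (15) + (0) + (0) + (0) + (0) + (0) = 90.
Reducing mod 7: 90 ≡ 6 (mod 7).
Since F(a, b, c) ≡ 6 ≠ 0 (mod 7), P does NOT lie on the curve.


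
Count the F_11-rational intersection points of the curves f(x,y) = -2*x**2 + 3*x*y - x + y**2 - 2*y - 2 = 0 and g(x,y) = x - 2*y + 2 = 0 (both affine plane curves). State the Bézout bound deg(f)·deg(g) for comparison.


Common zeros: {(2, 2), (6, 4)}; count = 2; Bézout bound = 2.

deg(f) = 2, deg(g) = 1, so Bézout bound = 2.
Scan x ∈ F_11. For each x, list the y ∈ F_11 with f(x, y) ≡ 0 and those with g(x, y) ≡ 0 (mod 11); the common zeros in that column are the intersection.
  x = 0: f ≡ 0 at y ∈ {6, 7}; g ≡ 0 at y ∈ {1}; common: ∅.
  x = 1: f ≡ 0 at y ∈ ∅; g ≡ 0 at y ∈ {7}; common: ∅.
  x = 2: f ≡ 0 at y ∈ {2, 5}; g ≡ 0 at y ∈ {2}; common: {2}.
  x = 3: f ≡ 0 at y ∈ {6, 9}; g ≡ 0 at y ∈ {8}; common: ∅.
  x = 4: f ≡ 0 at y ∈ ∅; g ≡ 0 at y ∈ {3}; common: ∅.
  x = 5: f ≡ 0 at y ∈ {4, 5}; g ≡ 0 at y ∈ {9}; common: ∅.
  x = 6: f ≡ 0 at y ∈ {2, 4}; g ≡ 0 at y ∈ {4}; common: {4}.
  x = 7: f ≡ 0 at y ∈ ∅; g ≡ 0 at y ∈ {10}; common: ∅.
  x = 8: f ≡ 0 at y ∈ ∅; g ≡ 0 at y ∈ {5}; common: ∅.
  x = 9: f ≡ 0 at y ∈ ∅; g ≡ 0 at y ∈ {0}; common: ∅.
  x = 10: f ≡ 0 at y ∈ {7, 9}; g ≡ 0 at y ∈ {6}; common: ∅.
Collecting: common zeros = {(2, 2), (6, 4)}, so the count is 2.
Comparison with the Bézout bound: 2 ≤ 2 = deg(f)·deg(g), as expected for curves with no common component (the bound is attained).


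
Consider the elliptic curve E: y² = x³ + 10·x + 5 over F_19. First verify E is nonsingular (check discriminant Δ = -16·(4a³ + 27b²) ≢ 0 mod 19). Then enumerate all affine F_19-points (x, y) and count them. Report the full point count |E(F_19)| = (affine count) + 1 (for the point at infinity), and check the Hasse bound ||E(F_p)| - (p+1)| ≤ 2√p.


Affine points = {(0, 9), (0, 10), (1, 4), (1, 15), (3, 9), (3, 10), (5, 3), (5, 16), (7, 0), (9, 8), (9, 11), (14, 1), (14, 18), (16, 9), (16, 10)}; affine count = 15; |E(F_19)| = 16.

Discriminant check: Δ ∝ 4a³ + 27b² = 4·10³ + 27·5² = 4·1000 + 27·25 ≡ 1 (mod 19). Nonzero ⇒ E is nonsingular.
For each x ∈ F_19, compute rhs = x³ + 10·x + 5 mod 19, then count y ∈ F_19 with y² ≡ rhs.
  x = 0: rhs = 5, matching y values: 9, 10 (2 points).
  x = 1: rhs = 16, matching y values: 4, 15 (2 points).
  x = 2: rhs = 14, matching y values: none (0 points).
  x = 3: rhs = 5, matching y values: 9, 10 (2 points).
  x = 4: rhs = 14, matching y values: none (0 points).
  x = 5: rhs = 9, matching y values: 3, 16 (2 points).
  x = 6: rhs = 15, matching y values: none (0 points).
  x = 7: rhs = 0, matching y values: 0 (1 points).
  x = 8: rhs = 8, matching y values: none (0 points).
  x = 9: rhs = 7, matching y values: 8, 11 (2 points).
  x = 10: rhs = 3, matching y values: none (0 points).
  x = 11: rhs = 2, matching y values: none (0 points).
  x = 12: rhs = 10, matching y values: none (0 points).
  x = 13: rhs = 14, matching y values: none (0 points).
  x = 14: rhs = 1, matching y values: 1, 18 (2 points).
  x = 15: rhs = 15, matching y values: none (0 points).
  x = 16: rhs = 5, matching y values: 9, 10 (2 points).
  x = 17: rhs = 15, matching y values: none (0 points).
  x = 18: rhs = 13, matching y values: none (0 points).
Total affine count: 15.
Full point count |E(F_19)| = 15 + 1 = 16.
Hasse bound: |16 − (19+1)| = |-4| = 4 ≤ 2√19 ≈ 8.7178 ✓.


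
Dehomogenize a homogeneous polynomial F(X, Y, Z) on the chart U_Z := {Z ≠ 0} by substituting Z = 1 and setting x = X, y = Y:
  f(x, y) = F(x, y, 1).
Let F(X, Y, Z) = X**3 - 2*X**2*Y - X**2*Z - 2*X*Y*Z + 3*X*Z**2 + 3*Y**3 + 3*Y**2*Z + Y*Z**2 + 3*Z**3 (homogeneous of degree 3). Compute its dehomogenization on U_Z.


f(x, y) = x**3 - 2*x**2*y - x**2 - 2*x*y + 3*x + 3*y**3 + 3*y**2 + y + 3

On U_Z we set Z = 1. Each monomial c·X^i·Y^j·Z^k in F becomes c·x^i·y^j·1^k = c·x^i·y^j.
Substituting Z = 1: F(X, Y, 1) = x**3 - 2*x**2*y - x**2 - 2*x*y + 3*x + 3*y**3 + 3*y**2 + y + 3.
Note: deg(f) ≤ deg(F) = 3; strict inequality happens when F is divisible by Z (lost terms).


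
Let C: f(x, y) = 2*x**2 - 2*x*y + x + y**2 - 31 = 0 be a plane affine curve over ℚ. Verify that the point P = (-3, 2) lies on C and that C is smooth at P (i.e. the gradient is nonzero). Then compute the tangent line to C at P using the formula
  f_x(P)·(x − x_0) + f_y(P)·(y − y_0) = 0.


Tangent line at P: -15*x + 10*y - 65 = 0.

Step 1: f(-3, 2) = 0, so P lies on C.
Step 2: partial derivatives
  f_x(x, y) = 4*x - 2*y + 1, f_y(x, y) = -2*x + 2*y.
  f_x(P) = -15, f_y(P) = 10 (gradient nonzero, so P is smooth).
Step 3: tangent line at P: -15·(x − -3) + 10·(y − 2) = 0.
Expanding: -15*x + 10*y - 65 = 0.


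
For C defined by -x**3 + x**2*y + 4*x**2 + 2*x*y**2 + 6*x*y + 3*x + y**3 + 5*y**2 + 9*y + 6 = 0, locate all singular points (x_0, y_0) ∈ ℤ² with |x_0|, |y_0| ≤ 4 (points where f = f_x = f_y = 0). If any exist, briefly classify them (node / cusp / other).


Singular points: {(1, -2)}; classification: node.

Compute partial derivatives:
  f_x = -3*x**2 + 2*x*y + 8*x + 2*y**2 + 6*y + 3.
  f_y = x**2 + 4*x*y + 6*x + 3*y**2 + 10*y + 9.
Scan x_0 ∈ {−4, ..., 4}. For each x_0, f_y(x_0, y) is a polynomial in y; find its integer roots y ∈ {−4, ..., 4}, then test f_x and f at those candidates.
  x = -4: f_y(-4, y) = 3*y**2 - 6*y + 1; no integer root y with |y| ≤ 4.
  x = -3: f_y(-3, y) = 3*y**2 - 2*y; vanishes at y ∈ {0}. (-3, 0): f_x = -48 ≠ 0.
  x = -2: f_y(-2, y) = 3*y**2 + 2*y + 1; no integer root y with |y| ≤ 4.
  x = -1: f_y(-1, y) = 3*y**2 + 6*y + 4; no integer root y with |y| ≤ 4.
  x = 0: f_y(0, y) = 3*y**2 + 10*y + 9; no integer root y with |y| ≤ 4.
  x = 1: f_y(1, y) = 3*y**2 + 14*y + 16; vanishes at y ∈ {-2}. (1, -2): f_x = 0, f = 0 — SINGULAR.
  x = 2: f_y(2, y) = 3*y**2 + 18*y + 25; no integer root y with |y| ≤ 4.
  x = 3: f_y(3, y) = 3*y**2 + 22*y + 36; no integer root y with |y| ≤ 4.
  x = 4: f_y(4, y) = 3*y**2 + 26*y + 49; no integer root y with |y| ≤ 4.
Only singular point on the grid: (1, -2).
Classify: substitute x = 1 + u, y = -2 + v and expand: f = -u**3 + u**2*v - u**2 + 2*u*v**2 + v**3 + v**2.
No constant or linear terms (consistent with a singular point). Quadratic part: -u**2 + v**2. Cubic part: -u**3 + u**2*v + 2*u*v**2 + v**3.
The quadratic part v**2 - u**2 = (v − u)(v + u) splits into two distinct linear factors, so there are two distinct tangent lines y − -2 = ±(x − 1) — this is a node (ordinary double point).
Classification: node.


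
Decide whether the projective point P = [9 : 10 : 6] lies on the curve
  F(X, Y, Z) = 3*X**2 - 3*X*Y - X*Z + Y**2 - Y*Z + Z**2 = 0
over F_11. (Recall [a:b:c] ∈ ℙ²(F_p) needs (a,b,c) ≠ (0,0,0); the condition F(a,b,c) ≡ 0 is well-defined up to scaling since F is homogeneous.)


F(9,10,6) ≡ 6 (mod 11); P is NOT on the curve.

Evaluate F(9, 10, 6) term-by-term (mod 11).
  3*X**2 ↦ 3·81·1·1 = 243
  -3*X*Y ↦ -3·9·10·1 = -270
  -X*Z ↦ -1·9·1·6 = -54
  Y**2 ↦ 1·1·100·1 = 100
  -Y*Z ↦ -1·1·10·6 = -60
  Z**2 ↦ 1·1·1·36 = 36
Sum: F(9, 10, 6) = (243) + (-270) + (-54) + (100) + (-60) + (36) = -5.
Reducing mod 11: -5 ≡ 6 (mod 11).
Since F(a, b, c) ≡ 6 ≠ 0 (mod 11), P does NOT lie on the curve.


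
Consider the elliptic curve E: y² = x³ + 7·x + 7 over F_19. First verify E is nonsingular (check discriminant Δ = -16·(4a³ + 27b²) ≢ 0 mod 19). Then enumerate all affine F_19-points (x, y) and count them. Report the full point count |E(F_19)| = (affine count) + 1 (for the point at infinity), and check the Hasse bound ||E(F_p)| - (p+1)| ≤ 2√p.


Affine points = {(0, 8), (0, 11), (3, 6), (3, 13), (4, 2), (4, 17), (7, 0), (8, 9), (8, 10), (9, 1), (9, 18), (11, 3), (11, 16), (16, 4), (16, 15), (17, 2), (17, 17)}; affine count = 17; |E(F_19)| = 18.

Discriminant check: Δ ∝ 4a³ + 27b² = 4·7³ + 27·7² = 4·343 + 27·49 ≡ 16 (mod 19). Nonzero ⇒ E is nonsingular.
For each x ∈ F_19, compute rhs = x³ + 7·x + 7 mod 19, then count y ∈ F_19 with y² ≡ rhs.
  x = 0: rhs = 7, matching y values: 8, 11 (2 points).
  x = 1: rhs = 15, matching y values: none (0 points).
  x = 2: rhs = 10, matching y values: none (0 points).
  x = 3: rhs = 17, matching y values: 6, 13 (2 points).
  x = 4: rhs = 4, matching y values: 2, 17 (2 points).
  x = 5: rhs = 15, matching y values: none (0 points).
  x = 6: rhs = 18, matching y values: none (0 points).
  x = 7: rhs = 0, matching y values: 0 (1 points).
  x = 8: rhs = 5, matching y values: 9, 10 (2 points).
  x = 9: rhs = 1, matching y values: 1, 18 (2 points).
  x = 10: rhs = 13, matching y values: none (0 points).
  x = 11: rhs = 9, matching y values: 3, 16 (2 points).
  x = 12: rhs = 14, matching y values: none (0 points).
  x = 13: rhs = 15, matching y values: none (0 points).
  x = 14: rhs = 18, matching y values: none (0 points).
  x = 15: rhs = 10, matching y values: none (0 points).
  x = 16: rhs = 16, matching y values: 4, 15 (2 points).
  x = 17: rhs = 4, matching y values: 2, 17 (2 points).
  x = 18: rhs = 18, matching y values: none (0 points).
Total affine count: 17.
Full point count |E(F_19)| = 17 + 1 = 18.
Hasse bound: |18 − (19+1)| = |-2| = 2 ≤ 2√19 ≈ 8.7178 ✓.


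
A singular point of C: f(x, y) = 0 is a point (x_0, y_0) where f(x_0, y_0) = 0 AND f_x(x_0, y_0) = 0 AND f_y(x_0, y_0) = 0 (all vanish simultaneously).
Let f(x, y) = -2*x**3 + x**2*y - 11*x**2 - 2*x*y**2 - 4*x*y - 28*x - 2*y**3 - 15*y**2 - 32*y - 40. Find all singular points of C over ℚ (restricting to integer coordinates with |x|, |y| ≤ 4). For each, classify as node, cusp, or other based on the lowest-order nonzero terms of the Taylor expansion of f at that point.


Singular points: {(-2, -2)}; classification: node.

Compute partial derivatives:
  f_x = -6*x**2 + 2*x*y - 22*x - 2*y**2 - 4*y - 28.
  f_y = x**2 - 4*x*y - 4*x - 6*y**2 - 30*y - 32.
Scan x_0 ∈ {−4, ..., 4}. For each x_0, f_y(x_0, y) is a polynomial in y; find its integer roots y ∈ {−4, ..., 4}, then test f_x and f at those candidates.
  x = -4: f_y(-4, y) = -6*y**2 - 14*y; vanishes at y ∈ {0}. (-4, 0): f_x = -36 ≠ 0.
  x = -3: f_y(-3, y) = -6*y**2 - 18*y - 11; no integer root y with |y| ≤ 4.
  x = -2: f_y(-2, y) = -6*y**2 - 22*y - 20; vanishes at y ∈ {-2}. (-2, -2): f_x = 0, f = 0 — SINGULAR.
  x = -1: f_y(-1, y) = -6*y**2 - 26*y - 27; no integer root y with |y| ≤ 4.
  x = 0: f_y(0, y) = -6*y**2 - 30*y - 32; no integer root y with |y| ≤ 4.
  x = 1: f_y(1, y) = -6*y**2 - 34*y - 35; no integer root y with |y| ≤ 4.
  x = 2: f_y(2, y) = -6*y**2 - 38*y - 36; no integer root y with |y| ≤ 4.
  x = 3: f_y(3, y) = -6*y**2 - 42*y - 35; no integer root y with |y| ≤ 4.
  x = 4: f_y(4, y) = -6*y**2 - 46*y - 32; no integer root y with |y| ≤ 4.
Only singular point on the grid: (-2, -2).
Classify: substitute x = -2 + u, y = -2 + v and expand: f = -2*u**3 + u**2*v - u**2 - 2*u*v**2 - 2*v**3 + v**2.
No constant or linear terms (consistent with a singular point). Quadratic part: -u**2 + v**2. Cubic part: -2*u**3 + u**2*v - 2*u*v**2 - 2*v**3.
The quadratic part v**2 - u**2 = (v − u)(v + u) splits into two distinct linear factors, so there are two distinct tangent lines y − -2 = ±(x − -2) — this is a node (ordinary double point).
Classification: node.


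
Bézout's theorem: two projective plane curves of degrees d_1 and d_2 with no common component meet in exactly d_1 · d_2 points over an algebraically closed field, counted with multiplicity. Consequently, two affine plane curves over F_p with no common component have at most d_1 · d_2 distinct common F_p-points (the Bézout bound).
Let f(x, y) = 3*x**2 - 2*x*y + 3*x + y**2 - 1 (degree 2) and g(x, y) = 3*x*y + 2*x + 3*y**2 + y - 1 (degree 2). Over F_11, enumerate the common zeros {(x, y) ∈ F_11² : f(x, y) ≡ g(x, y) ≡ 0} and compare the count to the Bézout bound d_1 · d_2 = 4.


Common zeros: {(8, 2)}; count = 1; Bézout bound = 4.

deg(f) = 2, deg(g) = 2, so Bézout bound = 4.
Scan x ∈ F_11. For each x, list the y ∈ F_11 with f(x, y) ≡ 0 and those with g(x, y) ≡ 0 (mod 11); the common zeros in that column are the intersection.
  x = 0: f ≡ 0 at y ∈ {1, 10}; g ≡ 0 at y ∈ ∅; common: ∅.
  x = 1: f ≡ 0 at y ∈ ∅; g ≡ 0 at y ∈ {7, 10}; common: ∅.
  x = 2: f ≡ 0 at y ∈ {5, 10}; g ≡ 0 at y ∈ ∅; common: ∅.
  x = 3: f ≡ 0 at y ∈ ∅; g ≡ 0 at y ∈ ∅; common: ∅.
  x = 4: f ≡ 0 at y ∈ {3, 5}; g ≡ 0 at y ∈ ∅; common: ∅.
  x = 5: f ≡ 0 at y ∈ ∅; g ≡ 0 at y ∈ {4, 9}; common: ∅.
  x = 6: f ≡ 0 at y ∈ ∅; g ≡ 0 at y ∈ {0, 1}; common: ∅.
  x = 7: f ≡ 0 at y ∈ {1, 2}; g ≡ 0 at y ∈ {5, 6}; common: ∅.
  x = 8: f ≡ 0 at y ∈ {2, 3}; g ≡ 0 at y ∈ {2, 8}; common: {2}.
  x = 9: f ≡ 0 at y ∈ ∅; g ≡ 0 at y ∈ ∅; common: ∅.
  x = 10: f ≡ 0 at y ∈ ∅; g ≡ 0 at y ∈ ∅; common: ∅.
Collecting: common zeros = {(8, 2)}, so the count is 1.
Comparison with the Bézout bound: 1 ≤ 4 = deg(f)·deg(g), as expected for curves with no common component (the affine F_11-count falls short of the bound because intersections may lie at infinity, over extension fields, or carry multiplicity).


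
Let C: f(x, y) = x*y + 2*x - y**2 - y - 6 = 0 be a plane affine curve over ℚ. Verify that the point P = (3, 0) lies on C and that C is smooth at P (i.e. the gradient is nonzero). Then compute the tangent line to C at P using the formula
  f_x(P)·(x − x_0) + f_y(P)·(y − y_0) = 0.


Tangent line at P: 2*x + 2*y - 6 = 0.

Step 1: f(3, 0) = 0, so P lies on C.
Step 2: partial derivatives
  f_x(x, y) = y + 2, f_y(x, y) = x - 2*y - 1.
  f_x(P) = 2, f_y(P) = 2 (gradient nonzero, so P is smooth).
Step 3: tangent line at P: 2·(x − 3) + 2·(y − 0) = 0.
Expanding: 2*x + 2*y - 6 = 0.


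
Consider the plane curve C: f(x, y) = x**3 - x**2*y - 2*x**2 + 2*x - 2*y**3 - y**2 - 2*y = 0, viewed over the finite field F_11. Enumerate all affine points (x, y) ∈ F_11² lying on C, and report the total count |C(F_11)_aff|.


Affine F_11-points: {(0, 0), (1, 8), (2, 3), (2, 10), (4, 3), (4, 4), (4, 9), (5, 1), (5, 2), (10, 1), (10, 3)}; count = 11.

For each of the 121 pairs (x, y) ∈ F_11², evaluate f(x, y) mod 11. Record the zeros.
  x = 0: [0↦0, 1↦6, 2↦9, 3↦8, 4↦2, 5↦1, 6↦4, 7↦10, 8↦7, 9↦5, 10↦3]  zeros at y ∈ {0}
  x = 1: [0↦1, 1↦6, 2↦8, 3↦6, 4↦10, 5↦8, 6↦10, 7↦4, 8↦0, 9↦8, 10↦5]  zeros at y ∈ {8}
  x = 2: [0↦4, 1↦6, 2↦5, 3↦0, 4↦1, 5↦7, 6↦6, 7↦8, 8↦1, 9↦6, 10↦0]  zeros at y ∈ {3, 10}
  x = 3: [0↦4, 1↦1, 2↦6, 3↦7, 4↦3, 5↦4, 6↦9, 7↦6, 8↦5, 9↦5, 10↦5]  zeros at y ∈ ∅
  x = 4: [0↦7, 1↦8, 2↦6, 3↦0, 4↦0, 5↦5, 6↦3, 7↦4, 8↦7, 9↦0, 10↦4]  zeros at y ∈ {3, 4, 9}
  x = 5: [0↦8, 1↦0, 2↦0, 3↦7, 4↦9, 5↦5, 6↦5, 7↦8, 8↦2, 9↦8, 10↦3]  zeros at y ∈ {1, 2}
  x = 6: [0↦2, 1↦5, 2↦5, 3↦1, 4↦3, 5↦10, 6↦10, 7↦2, 8↦7, 9↦2, 10↦8]  zeros at y ∈ ∅
  x = 7: [0↦6, 1↦7, 2↦5, 3↦10, 4↦10, 5↦4, 6↦2, 7↦3, 8↦6, 9↦10, 10↦3]  zeros at y ∈ ∅
  x = 8: [0↦4, 1↦1, 2↦6, 3↦7, 4↦3, 5↦4, 6↦9, 7↦6, 8↦5, 9↦5, 10↦5]  zeros at y ∈ ∅
  x = 9: [0↦2, 1↦4, 2↦3, 3↦9, 4↦10, 5↦5, 6↦4, 7↦6, 8↦10, 9↦4, 10↦9]  zeros at y ∈ ∅
  x = 10: [0↦6, 1↦0, 2↦2, 3↦0, 4↦4, 5↦2, 6↦4, 7↦9, 8↦5, 9↦2, 10↦10]  zeros at y ∈ {1, 3}
Collecting zeros: affine points = {(0, 0), (1, 8), (2, 3), (2, 10), (4, 3), (4, 4), (4, 9), (5, 1), (5, 2), (10, 1), (10, 3)}.
Total count |C(F_11)_aff| = 11.


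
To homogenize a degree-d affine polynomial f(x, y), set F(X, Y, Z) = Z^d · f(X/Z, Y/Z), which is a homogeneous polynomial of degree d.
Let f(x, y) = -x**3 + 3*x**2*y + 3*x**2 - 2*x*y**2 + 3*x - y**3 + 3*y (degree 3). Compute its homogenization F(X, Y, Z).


F(X, Y, Z) = -X**3 + 3*X**2*Y + 3*X**2*Z - 2*X*Y**2 + 3*X*Z**2 - Y**3 + 3*Y*Z**2

deg(f) = 3.
Substitute x = X/Z, y = Y/Z into f, then multiply by Z^3.
  monomial -1·x^3·y^0 ↦ -1·X^3·Y^0·Z^0.
  monomial 3·x^2·y^1 ↦ 3·X^2·Y^1·Z^0.
  monomial 3·x^2·y^0 ↦ 3·X^2·Y^0·Z^1.
  monomial -2·x^1·y^2 ↦ -2·X^1·Y^2·Z^0.
  monomial 3·x^1·y^0 ↦ 3·X^1·Y^0·Z^2.
  monomial -1·x^0·y^3 ↦ -1·X^0·Y^3·Z^0.
  monomial 3·x^0·y^1 ↦ 3·X^0·Y^1·Z^2.
Collecting: F(X, Y, Z) = -X**3 + 3*X**2*Y + 3*X**2*Z - 2*X*Y**2 + 3*X*Z**2 - Y**3 + 3*Y*Z**2.


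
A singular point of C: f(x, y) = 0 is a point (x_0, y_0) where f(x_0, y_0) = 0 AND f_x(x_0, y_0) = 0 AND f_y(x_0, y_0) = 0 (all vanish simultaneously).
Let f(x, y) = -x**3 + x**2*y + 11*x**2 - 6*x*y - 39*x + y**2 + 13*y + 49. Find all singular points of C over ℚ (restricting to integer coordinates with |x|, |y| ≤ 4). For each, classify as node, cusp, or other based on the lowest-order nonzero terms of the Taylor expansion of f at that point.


Singular points: {(3, -2)}; classification: cusp.

Compute partial derivatives:
  f_x = -3*x**2 + 2*x*y + 22*x - 6*y - 39.
  f_y = x**2 - 6*x + 2*y + 13.
Scan x_0 ∈ {−4, ..., 4}. For each x_0, f_y(x_0, y) is a polynomial in y; find its integer roots y ∈ {−4, ..., 4}, then test f_x and f at those candidates.
  x = -4: f_y(-4, y) = 2*y + 53; no integer root y with |y| ≤ 4.
  x = -3: f_y(-3, y) = 2*y + 40; no integer root y with |y| ≤ 4.
  x = -2: f_y(-2, y) = 2*y + 29; no integer root y with |y| ≤ 4.
  x = -1: f_y(-1, y) = 2*y + 20; no integer root y with |y| ≤ 4.
  x = 0: f_y(0, y) = 2*y + 13; no integer root y with |y| ≤ 4.
  x = 1: f_y(1, y) = 2*y + 8; vanishes at y ∈ {-4}. (1, -4): f_x = -4 ≠ 0.
  x = 2: f_y(2, y) = 2*y + 5; no integer root y with |y| ≤ 4.
  x = 3: f_y(3, y) = 2*y + 4; vanishes at y ∈ {-2}. (3, -2): f_x = 0, f = 0 — SINGULAR.
  x = 4: f_y(4, y) = 2*y + 5; no integer root y with |y| ≤ 4.
Only singular point on the grid: (3, -2).
Classify: substitute x = 3 + u, y = -2 + v and expand: f = -u**3 + u**2*v + v**2.
No constant or linear terms (consistent with a singular point). Quadratic part: v**2. Cubic part: -u**3 + u**2*v.
The quadratic part v**2 is a perfect square, so there is a single (double) tangent line v = 0, i.e. y = -2. Restricting the cubic part to that line (v = 0) leaves -u**3 ≠ 0, so f is not divisible by v and the branch is v² ≈ u**3 to lowest order — this is a cusp.
Classification: cusp.


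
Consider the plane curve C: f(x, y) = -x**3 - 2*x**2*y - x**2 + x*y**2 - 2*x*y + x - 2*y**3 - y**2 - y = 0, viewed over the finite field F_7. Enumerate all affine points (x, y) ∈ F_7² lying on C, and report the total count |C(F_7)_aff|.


Affine F_7-points: {(0, 0), (0, 5), (1, 3), (3, 2), (6, 6)}; count = 5.

For each of the 49 pairs (x, y) ∈ F_7², evaluate f(x, y) mod 7. Record the zeros.
  x = 0: [0↦0, 1↦3, 2↦6, 3↦4, 4↦6, 5↦0, 6↦2]  zeros at y ∈ {0, 5}
  x = 1: [0↦6, 1↦6, 2↦1, 3↦0, 4↦5, 5↦4, 6↦6]  zeros at y ∈ {3}
  x = 2: [0↦4, 1↦4, 2↦1, 3↦4, 4↦1, 5↦1, 6↦6]  zeros at y ∈ ∅
  x = 3: [0↦2, 1↦5, 2↦0, 3↦3, 4↦2, 5↦6, 6↦3]  zeros at y ∈ {2}
  x = 4: [0↦1, 1↦3, 2↦6, 3↦5, 4↦2, 5↦6, 6↦5]  zeros at y ∈ ∅
  x = 5: [0↦2, 1↦6, 2↦6, 3↦4, 4↦2, 5↦2, 6↦6]  zeros at y ∈ ∅
  x = 6: [0↦6, 1↦1, 2↦1, 3↦1, 4↦3, 5↦2, 6↦0]  zeros at y ∈ {6}
Collecting zeros: affine points = {(0, 0), (0, 5), (1, 3), (3, 2), (6, 6)}.
Total count |C(F_7)_aff| = 5.


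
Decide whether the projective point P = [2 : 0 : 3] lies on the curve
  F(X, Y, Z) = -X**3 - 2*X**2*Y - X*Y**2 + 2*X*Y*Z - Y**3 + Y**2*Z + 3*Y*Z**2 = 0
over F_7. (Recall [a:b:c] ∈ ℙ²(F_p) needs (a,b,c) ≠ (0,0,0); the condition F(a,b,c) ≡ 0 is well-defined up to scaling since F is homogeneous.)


F(2,0,3) ≡ 6 (mod 7); P is NOT on the curve.

Evaluate F(2, 0, 3) term-by-term (mod 7).
  -X**3 ↦ -1·8·1·1 = -8
  -2*X**2*Y ↦ -2·4·0·1 = 0
  -X*Y**2 ↦ -1·2·0·1 = 0
  2*X*Y*Z ↦ 2·2·0·3 = 0
  -Y**3 ↦ -1·1·0·1 = 0
  Y**2*Z ↦ 1·1·0·3 = 0
  3*Y*Z**2 ↦ 3·1·0·9 = 0
Sum: F(2, 0, 3) = (-8) + (0) + (0) + (0) + (0) + (0) + (0) = -8.
Reducing mod 7: -8 ≡ 6 (mod 7).
Since F(a, b, c) ≡ 6 ≠ 0 (mod 7), P does NOT lie on the curve.


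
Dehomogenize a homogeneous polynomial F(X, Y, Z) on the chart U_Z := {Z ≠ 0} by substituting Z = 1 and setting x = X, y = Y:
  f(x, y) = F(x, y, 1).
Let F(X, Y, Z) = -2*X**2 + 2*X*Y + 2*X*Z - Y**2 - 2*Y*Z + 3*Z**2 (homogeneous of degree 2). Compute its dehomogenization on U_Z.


f(x, y) = -2*x**2 + 2*x*y + 2*x - y**2 - 2*y + 3

On U_Z we set Z = 1. Each monomial c·X^i·Y^j·Z^k in F becomes c·x^i·y^j·1^k = c·x^i·y^j.
Substituting Z = 1: F(X, Y, 1) = -2*x**2 + 2*x*y + 2*x - y**2 - 2*y + 3.
Note: deg(f) ≤ deg(F) = 2; strict inequality happens when F is divisible by Z (lost terms).


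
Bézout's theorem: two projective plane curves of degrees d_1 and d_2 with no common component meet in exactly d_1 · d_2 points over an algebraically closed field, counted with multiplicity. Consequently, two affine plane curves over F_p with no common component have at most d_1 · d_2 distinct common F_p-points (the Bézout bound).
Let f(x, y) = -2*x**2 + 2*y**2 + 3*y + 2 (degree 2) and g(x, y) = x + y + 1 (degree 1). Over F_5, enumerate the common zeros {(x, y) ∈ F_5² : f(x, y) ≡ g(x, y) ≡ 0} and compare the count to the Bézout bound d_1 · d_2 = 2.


Common zeros: {(4, 0)}; count = 1; Bézout bound = 2.

deg(f) = 2, deg(g) = 1, so Bézout bound = 2.
Scan x ∈ F_5. For each x, list the y ∈ F_5 with f(x, y) ≡ 0 and those with g(x, y) ≡ 0 (mod 5); the common zeros in that column are the intersection.
  x = 0: f ≡ 0 at y ∈ ∅; g ≡ 0 at y ∈ {4}; common: ∅.
  x = 1: f ≡ 0 at y ∈ {0, 1}; g ≡ 0 at y ∈ {3}; common: ∅.
  x = 2: f ≡ 0 at y ∈ ∅; g ≡ 0 at y ∈ {2}; common: ∅.
  x = 3: f ≡ 0 at y ∈ ∅; g ≡ 0 at y ∈ {1}; common: ∅.
  x = 4: f ≡ 0 at y ∈ {0, 1}; g ≡ 0 at y ∈ {0}; common: {0}.
Collecting: common zeros = {(4, 0)}, so the count is 1.
Comparison with the Bézout bound: 1 ≤ 2 = deg(f)·deg(g), as expected for curves with no common component (the affine F_5-count falls short of the bound because intersections may lie at infinity, over extension fields, or carry multiplicity).


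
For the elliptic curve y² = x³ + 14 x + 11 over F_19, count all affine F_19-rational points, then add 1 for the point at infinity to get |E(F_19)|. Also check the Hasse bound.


Affine points = {(0, 7), (0, 12), (1, 8), (1, 11), (2, 3), (2, 16), (3, 2), (3, 17), (4, 6), (4, 13), (5, 4), (5, 15), (6, 8), (6, 11), (9, 7), (9, 12), (10, 7), (10, 12), (12, 8), (12, 11), (14, 5), (14, 14), (15, 9), (15, 10)}; affine count = 24; |E(F_19)| = 25.

Discriminant check: Δ ∝ 4a³ + 27b² = 4·14³ + 27·11² = 4·2744 + 27·121 ≡ 12 (mod 19). Nonzero ⇒ E is nonsingular.
For each x ∈ F_19, compute rhs = x³ + 14·x + 11 mod 19, then count y ∈ F_19 with y² ≡ rhs.
  x = 0: rhs = 11, matching y values: 7, 12 (2 points).
  x = 1: rhs = 7, matching y values: 8, 11 (2 points).
  x = 2: rhs = 9, matching y values: 3, 16 (2 points).
  x = 3: rhs = 4, matching y values: 2, 17 (2 points).
  x = 4: rhs = 17, matching y values: 6, 13 (2 points).
  x = 5: rhs = 16, matching y values: 4, 15 (2 points).
  x = 6: rhs = 7, matching y values: 8, 11 (2 points).
  x = 7: rhs = 15, matching y values: none (0 points).
  x = 8: rhs = 8, matching y values: none (0 points).
  x = 9: rhs = 11, matching y values: 7, 12 (2 points).
  x = 10: rhs = 11, matching y values: 7, 12 (2 points).
  x = 11: rhs = 14, matching y values: none (0 points).
  x = 12: rhs = 7, matching y values: 8, 11 (2 points).
  x = 13: rhs = 15, matching y values: none (0 points).
  x = 14: rhs = 6, matching y values: 5, 14 (2 points).
  x = 15: rhs = 5, matching y values: 9, 10 (2 points).
  x = 16: rhs = 18, matching y values: none (0 points).
  x = 17: rhs = 13, matching y values: none (0 points).
  x = 18: rhs = 15, matching y values: none (0 points).
Total affine count: 24.
Full point count |E(F_19)| = 24 + 1 = 25.
Hasse bound: |25 − (19+1)| = |5| = 5 ≤ 2√19 ≈ 8.7178 ✓.


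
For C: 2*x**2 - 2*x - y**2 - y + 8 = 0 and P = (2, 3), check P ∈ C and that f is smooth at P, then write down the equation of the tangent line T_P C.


Tangent line at P: 6*x - 7*y + 9 = 0.

Step 1: f(2, 3) = 0, so P lies on C.
Step 2: partial derivatives
  f_x(x, y) = 4*x - 2, f_y(x, y) = -2*y - 1.
  f_x(P) = 6, f_y(P) = -7 (gradient nonzero, so P is smooth).
Step 3: tangent line at P: 6·(x − 2) + -7·(y − 3) = 0.
Expanding: 6*x - 7*y + 9 = 0.


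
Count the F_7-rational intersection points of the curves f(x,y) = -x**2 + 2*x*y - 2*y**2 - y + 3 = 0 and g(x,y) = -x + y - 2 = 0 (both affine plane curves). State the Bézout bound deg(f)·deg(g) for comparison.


Common zeros: {(0, 2), (2, 4)}; count = 2; Bézout bound = 2.

deg(f) = 2, deg(g) = 1, so Bézout bound = 2.
Scan x ∈ F_7. For each x, list the y ∈ F_7 with f(x, y) ≡ 0 and those with g(x, y) ≡ 0 (mod 7); the common zeros in that column are the intersection.
  x = 0: f ≡ 0 at y ∈ {1, 2}; g ≡ 0 at y ∈ {2}; common: {2}.
  x = 1: f ≡ 0 at y ∈ ∅; g ≡ 0 at y ∈ {3}; common: ∅.
  x = 2: f ≡ 0 at y ∈ {1, 4}; g ≡ 0 at y ∈ {4}; common: {4}.
  x = 3: f ≡ 0 at y ∈ ∅; g ≡ 0 at y ∈ {5}; common: ∅.
  x = 4: f ≡ 0 at y ∈ {2, 5}; g ≡ 0 at y ∈ {6}; common: ∅.
  x = 5: f ≡ 0 at y ∈ ∅; g ≡ 0 at y ∈ {0}; common: ∅.
  x = 6: f ≡ 0 at y ∈ {4, 5}; g ≡ 0 at y ∈ {1}; common: ∅.
Collecting: common zeros = {(0, 2), (2, 4)}, so the count is 2.
Comparison with the Bézout bound: 2 ≤ 2 = deg(f)·deg(g), as expected for curves with no common component (the bound is attained).


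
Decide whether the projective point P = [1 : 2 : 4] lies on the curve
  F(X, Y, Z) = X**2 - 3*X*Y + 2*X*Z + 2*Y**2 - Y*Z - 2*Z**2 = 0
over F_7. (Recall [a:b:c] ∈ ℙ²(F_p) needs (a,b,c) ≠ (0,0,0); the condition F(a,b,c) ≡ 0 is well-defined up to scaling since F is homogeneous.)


F(1,2,4) ≡ 6 (mod 7); P is NOT on the curve.

Evaluate F(1, 2, 4) term-by-term (mod 7).
  X**2 ↦ 1·1·1·1 = 1
  -3*X*Y ↦ -3·1·2·1 = -6
  2*X*Z ↦ 2·1·1·4 = 8
  2*Y**2 ↦ 2·1·4·1 = 8
  -Y*Z ↦ -1·1·2·4 = -8
  -2*Z**2 ↦ -2·1·1·16 = -32
Sum: F(1, 2, 4) = (1) + (-6) + (8) + (8) + (-8) + (-32) = -29.
Reducing mod 7: -29 ≡ 6 (mod 7).
Since F(a, b, c) ≡ 6 ≠ 0 (mod 7), P does NOT lie on the curve.


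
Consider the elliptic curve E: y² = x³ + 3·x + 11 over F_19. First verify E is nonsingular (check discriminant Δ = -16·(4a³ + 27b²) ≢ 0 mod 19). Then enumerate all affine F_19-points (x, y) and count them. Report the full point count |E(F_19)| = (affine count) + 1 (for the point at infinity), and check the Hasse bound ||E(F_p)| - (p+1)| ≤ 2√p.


Affine points = {(0, 7), (0, 12), (2, 5), (2, 14), (3, 3), (3, 16), (4, 7), (4, 12), (6, 6), (6, 13), (9, 8), (9, 11), (11, 8), (11, 11), (13, 9), (13, 10), (14, 2), (14, 17), (15, 7), (15, 12), (17, 4), (17, 15), (18, 8), (18, 11)}; affine count = 24; |E(F_19)| = 25.

Discriminant check: Δ ∝ 4a³ + 27b² = 4·3³ + 27·11² = 4·27 + 27·121 ≡ 12 (mod 19). Nonzero ⇒ E is nonsingular.
For each x ∈ F_19, compute rhs = x³ + 3·x + 11 mod 19, then count y ∈ F_19 with y² ≡ rhs.
  x = 0: rhs = 11, matching y values: 7, 12 (2 points).
  x = 1: rhs = 15, matching y values: none (0 points).
  x = 2: rhs = 6, matching y values: 5, 14 (2 points).
  x = 3: rhs = 9, matching y values: 3, 16 (2 points).
  x = 4: rhs = 11, matching y values: 7, 12 (2 points).
  x = 5: rhs = 18, matching y values: none (0 points).
  x = 6: rhs = 17, matching y values: 6, 13 (2 points).
  x = 7: rhs = 14, matching y values: none (0 points).
  x = 8: rhs = 15, matching y values: none (0 points).
  x = 9: rhs = 7, matching y values: 8, 11 (2 points).
  x = 10: rhs = 15, matching y values: none (0 points).
  x = 11: rhs = 7, matching y values: 8, 11 (2 points).
  x = 12: rhs = 8, matching y values: none (0 points).
  x = 13: rhs = 5, matching y values: 9, 10 (2 points).
  x = 14: rhs = 4, matching y values: 2, 17 (2 points).
  x = 15: rhs = 11, matching y values: 7, 12 (2 points).
  x = 16: rhs = 13, matching y values: none (0 points).
  x = 17: rhs = 16, matching y values: 4, 15 (2 points).
  x = 18: rhs = 7, matching y values: 8, 11 (2 points).
Total affine count: 24.
Full point count |E(F_19)| = 24 + 1 = 25.
Hasse bound: |25 − (19+1)| = |5| = 5 ≤ 2√19 ≈ 8.7178 ✓.


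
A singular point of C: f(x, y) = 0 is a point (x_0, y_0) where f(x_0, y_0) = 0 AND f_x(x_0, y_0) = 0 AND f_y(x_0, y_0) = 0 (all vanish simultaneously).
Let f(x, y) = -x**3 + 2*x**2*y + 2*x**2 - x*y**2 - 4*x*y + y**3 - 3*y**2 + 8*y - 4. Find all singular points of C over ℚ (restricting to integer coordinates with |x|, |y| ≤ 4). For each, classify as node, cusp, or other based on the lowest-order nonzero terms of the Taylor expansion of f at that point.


Singular points: {(2, 2)}; classification: cusp.

Compute partial derivatives:
  f_x = -3*x**2 + 4*x*y + 4*x - y**2 - 4*y.
  f_y = 2*x**2 - 2*x*y - 4*x + 3*y**2 - 6*y + 8.
Scan x_0 ∈ {−4, ..., 4}. For each x_0, f_y(x_0, y) is a polynomial in y; find its integer roots y ∈ {−4, ..., 4}, then test f_x and f at those candidates.
  x = -4: f_y(-4, y) = 3*y**2 + 2*y + 56; no integer root y with |y| ≤ 4.
  x = -3: f_y(-3, y) = 3*y**2 + 38; no integer root y with |y| ≤ 4.
  x = -2: f_y(-2, y) = 3*y**2 - 2*y + 24; no integer root y with |y| ≤ 4.
  x = -1: f_y(-1, y) = 3*y**2 - 4*y + 14; no integer root y with |y| ≤ 4.
  x = 0: f_y(0, y) = 3*y**2 - 6*y + 8; no integer root y with |y| ≤ 4.
  x = 1: f_y(1, y) = 3*y**2 - 8*y + 6; no integer root y with |y| ≤ 4.
  x = 2: f_y(2, y) = 3*y**2 - 10*y + 8; vanishes at y ∈ {2}. (2, 2): f_x = 0, f = 0 — SINGULAR.
  x = 3: f_y(3, y) = 3*y**2 - 12*y + 14; no integer root y with |y| ≤ 4.
  x = 4: f_y(4, y) = 3*y**2 - 14*y + 24; no integer root y with |y| ≤ 4.
Only singular point on the grid: (2, 2).
Classify: substitute x = 2 + u, y = 2 + v and expand: f = -u**3 + 2*u**2*v - u*v**2 + v**3 + v**2.
No constant or linear terms (consistent with a singular point). Quadratic part: v**2. Cubic part: -u**3 + 2*u**2*v - u*v**2 + v**3.
The quadratic part v**2 is a perfect square, so there is a single (double) tangent line v = 0, i.e. y = 2. Restricting the cubic part to that line (v = 0) leaves -u**3 ≠ 0, so f is not divisible by v and the branch is v² ≈ u**3 to lowest order — this is a cusp.
Classification: cusp.
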